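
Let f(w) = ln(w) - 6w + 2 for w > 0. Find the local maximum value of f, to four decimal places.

f'(w) = 1/w − 6 = 0 gives w = 1/6.
f''(w) = -1/w², which is negative for w > 0, so this is a local maximum.
f(1/6) = 1·ln(1/6) - 1 + 2 ≈ -0.7918.

-0.7918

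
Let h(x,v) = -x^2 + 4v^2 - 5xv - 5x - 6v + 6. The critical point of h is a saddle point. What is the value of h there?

460/41

∂h/∂x = -2x - 5v - 5 = 0 and ∂h/∂v = -5x + 8v - 6 = 0, so (x, v) = (-70/41, -13/41).
The Hessian has h_{xx} = -2, h_{vv} = 8, h_{xv} = -5, giving D = -41 < 0, so the point is a saddle point.
h(-70/41, -13/41) = 460/41.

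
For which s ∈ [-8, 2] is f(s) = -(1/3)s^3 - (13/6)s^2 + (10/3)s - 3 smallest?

Differentiating, f'(s) = -s^2 - (13/3)s + 10/3; which vanishes at s = -5 and s = 2/3.
Compare values at every candidate in [-8, 2]: f(-8) = 7/3, f(-5) = -193/6, f(2/3) = -149/81, f(2) = -23/3.
Hence the absolute minimum is -193/6 at s = -5.

-5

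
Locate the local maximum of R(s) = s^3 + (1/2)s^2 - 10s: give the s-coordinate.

-2

R'(s) = 3s^2 + s - 10. Setting R'(s) = 0 gives s ∈ {-2, 5/3}.
R''(s) = 6s + 1. R''(-2) = -11 < 0 ⇒ local maximum; R''(5/3) = 11 > 0 ⇒ local minimum.
So the local maximum value is R(-2) = 14.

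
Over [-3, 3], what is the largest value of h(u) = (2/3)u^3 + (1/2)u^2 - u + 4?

h'(u) = 2u^2 + u - 1, which vanishes at u = -1 and u = 1/2.
Compare values at every candidate in [-3, 3]: h(-3) = -13/2,  h(-1) = 29/6,  h(1/2) = 89/24,  h(3) = 47/2.
The maximum over the interval is 47/2, attained at u = 3.

47/2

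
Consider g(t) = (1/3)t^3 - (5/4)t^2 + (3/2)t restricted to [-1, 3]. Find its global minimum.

-37/12

Differentiating, g'(t) = t^2 - (5/2)t + 3/2; which vanishes at t = 1 and t = 3/2.
Compare values at every candidate in [-1, 3]: g(-1) = -37/12; g(1) = 7/12; g(3/2) = 9/16; g(3) = 9/4.
Hence the absolute minimum is -37/12 at t = -1.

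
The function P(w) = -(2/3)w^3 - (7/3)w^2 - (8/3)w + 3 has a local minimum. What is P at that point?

323/81

Critical points: P'(w) = -2w^2 - (14/3)w - 8/3 vanishes at w = -4/3, -1.
Since P''(w) = -4w - 14/3, we get P''(-4/3) = 2/3 > 0 ⇒ local minimum; P''(-1) = -2/3 < 0 ⇒ local maximum.
Thus P has its local minimum at w = -4/3, with value 323/81.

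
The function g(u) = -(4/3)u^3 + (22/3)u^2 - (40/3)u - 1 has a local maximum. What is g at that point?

-9

Critical points: g'(u) = -4u^2 + (44/3)u - 40/3 vanishes at u = 5/3, 2.
Second-derivative test with g''(u) = -8u + 44/3: g''(5/3) = 4/3 > 0 ⇒ local minimum; g''(2) = -4/3 < 0 ⇒ local maximum.
So the local maximum value is g(2) = -9.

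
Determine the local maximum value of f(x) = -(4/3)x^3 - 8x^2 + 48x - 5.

Critical points: f'(x) = -4x^2 - 16x + 48 vanishes at x = -6, 2.
f''(x) = -8x - 16. f''(-6) = 32 > 0 ⇒ local minimum; f''(2) = -32 < 0 ⇒ local maximum.
Thus f has its local maximum at x = 2, with value 145/3.

145/3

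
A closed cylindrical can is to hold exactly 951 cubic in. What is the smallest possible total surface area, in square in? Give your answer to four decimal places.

With radius r and height h, πr²h = 951 so h = 951/(πr²), and S(r) = 2πr² + 2πrh = 2πr² + 2·951/r.
S'(r) = 4πr − 2·951/r² = 0 ⇒ r³ = 951/(2π), so r ≈ 5.3293 and h = 2r ≈ 10.6585.
S''(r) = 4π + 4·951/r³ > 0, so this is the minimum; S ≈ 535.3464.

535.3464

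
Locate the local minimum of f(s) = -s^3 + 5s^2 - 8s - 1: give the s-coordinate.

4/3

f'(s) = -3s^2 + 10s - 8 = 0 at s = 4/3, 2.
f''(s) = -6s + 10. f''(4/3) = 2 > 0 ⇒ local minimum; f''(2) = -2 < 0 ⇒ local maximum.
So the local minimum value is f(4/3) = -139/27.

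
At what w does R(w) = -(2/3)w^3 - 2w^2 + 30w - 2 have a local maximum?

Critical points: R'(w) = -2w^2 - 4w + 30 vanishes at w = -5, 3.
Since R''(w) = -4w - 4, we get R''(-5) = 16 > 0 ⇒ local minimum; R''(3) = -16 < 0 ⇒ local maximum.
So the local maximum value is R(3) = 52.

3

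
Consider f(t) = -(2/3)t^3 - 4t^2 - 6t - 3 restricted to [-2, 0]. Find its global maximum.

-1/3

The derivative is -2t^2 - 8t - 6, whose only zero in [-2, 0] is t = -1.
Evaluating at the critical points and endpoints: f(-2) = -5/3; f(-1) = -1/3; f(0) = -3.
The maximum over the interval is -1/3, attained at t = -1.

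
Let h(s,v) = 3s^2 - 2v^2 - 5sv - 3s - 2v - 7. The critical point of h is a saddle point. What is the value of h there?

-319/49

∂h/∂s = 6s - 5v - 3 = 0 and ∂h/∂v = -5s - 4v - 2 = 0, so (s, v) = (2/49, -27/49).
The Hessian has h_{ss} = 6, h_{vv} = -4, h_{sv} = -5, giving D = -49 < 0, so the point is a saddle point.
h(2/49, -27/49) = -319/49.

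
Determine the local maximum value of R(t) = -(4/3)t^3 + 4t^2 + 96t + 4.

R'(t) = -4t^2 + 8t + 96 = 0 at t = -4, 6.
Second-derivative test with R''(t) = -8t + 8: R''(-4) = 40 > 0 ⇒ local minimum; R''(6) = -40 < 0 ⇒ local maximum.
The local maximum is R(6) = 436.

436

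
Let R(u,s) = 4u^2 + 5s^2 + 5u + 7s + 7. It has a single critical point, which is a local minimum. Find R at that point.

∂R/∂u = 8u + 5 = 0 and ∂R/∂s = 10s + 7 = 0, so (u, s) = (-5/8, -7/10).
The Hessian has R_{uu} = 8, R_{ss} = 10, R_{us} = 0, giving D = 80 > 0 with R_{uu} > 0, so the point is a local minimum.
R(-5/8, -7/10) = 239/80.

239/80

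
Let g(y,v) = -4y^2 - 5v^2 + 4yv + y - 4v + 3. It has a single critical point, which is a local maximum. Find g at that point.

245/64

∂g/∂y = -8y + 4v + 1 = 0 and ∂g/∂v = 4y - 10v - 4 = 0, so (y, v) = (-3/32, -7/16).
The Hessian has g_{yy} = -8, g_{vv} = -10, g_{yv} = 4, giving D = 64 > 0 with g_{yy} < 0, so the point is a local maximum.
g(-3/32, -7/16) = 245/64.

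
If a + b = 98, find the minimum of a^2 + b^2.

With a + b = 98, a^2 + b^2 = a^2 + (98 − a)^2.
The derivative 2a − 2(98 − a) = 4a − 196 vanishes at a = 49; second derivative 4 > 0, a minimum.
The minimum is 2·(49)^2 = 4802.

4802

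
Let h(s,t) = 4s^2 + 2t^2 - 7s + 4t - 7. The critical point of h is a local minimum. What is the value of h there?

∂h/∂s = 8s - 7 = 0 and ∂h/∂t = 4t + 4 = 0, so (s, t) = (7/8, -1).
The Hessian has h_{ss} = 8, h_{tt} = 4, h_{st} = 0, giving D = 32 > 0 with h_{ss} > 0, so the point is a local minimum.
h(7/8, -1) = -193/16.

-193/16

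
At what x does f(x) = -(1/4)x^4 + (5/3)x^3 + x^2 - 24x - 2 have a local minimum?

f'(x) = -x^3 + 5x^2 + 2x - 24 = 0 at x = -2, 3, 4.
Second-derivative test with f''(x) = -3x^2 + 10x + 2: f''(-2) = -30 < 0 ⇒ local maximum; f''(3) = 5 > 0 ⇒ local minimum; f''(4) = -6 < 0 ⇒ local maximum.
The local minimum is f(3) = -161/4.

3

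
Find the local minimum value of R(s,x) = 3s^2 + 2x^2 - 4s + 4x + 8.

∂R/∂s = 6s - 4 = 0 and ∂R/∂x = 4x + 4 = 0, so (s, x) = (2/3, -1).
The Hessian has R_{ss} = 6, R_{xx} = 4, R_{sx} = 0, giving D = 24 > 0 with R_{ss} > 0, so the point is a local minimum.
R(2/3, -1) = 14/3.

14/3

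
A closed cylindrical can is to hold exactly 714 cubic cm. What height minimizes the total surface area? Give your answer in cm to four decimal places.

With radius r and height h, πr²h = 714 so h = 714/(πr²), and S(r) = 2πr² + 2πrh = 2πr² + 2·714/r.
S'(r) = 4πr − 2·714/r² = 0 ⇒ r³ = 714/(2π), so r ≈ 4.8437 and h = 2r ≈ 9.6873.
S''(r) = 4π + 4·714/r³ > 0, so this is the minimum; S ≈ 442.2285.

9.6873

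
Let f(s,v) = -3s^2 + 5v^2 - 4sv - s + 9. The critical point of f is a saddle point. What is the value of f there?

689/76

∂f/∂s = -6s - 4v - 1 = 0 and ∂f/∂v = -4s + 10v = 0, so (s, v) = (-5/38, -1/19).
The Hessian has f_{ss} = -6, f_{vv} = 10, f_{sv} = -4, giving D = -76 < 0, so the point is a saddle point.
f(-5/38, -1/19) = 689/76.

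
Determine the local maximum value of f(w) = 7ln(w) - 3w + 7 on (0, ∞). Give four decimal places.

5.9311

f'(w) = 7/w − 3 = 0 gives w = 7/3.
f''(w) = -7/w², which is negative for w > 0, so this is a local maximum.
f(7/3) = 7·ln(7/3) - 7 + 7 ≈ 5.9311.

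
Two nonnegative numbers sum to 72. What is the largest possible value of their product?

1296

With x + y = 72, the product is P(x) = x(72 − x).
P'(x) = 72 − 2x = 0 gives x = 36; P'' = −2 < 0, so this is the maximum.
P = 36·36 = 1296.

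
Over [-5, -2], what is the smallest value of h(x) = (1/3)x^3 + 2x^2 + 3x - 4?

Differentiating, h'(x) = x^2 + 4x + 3; whose only zero in [-5, -2] is x = -3.
Compare values at every candidate in [-5, -2]: h(-5) = -32/3; h(-3) = -4; h(-2) = -14/3.
The minimum over the interval is -32/3, attained at x = -5.

-32/3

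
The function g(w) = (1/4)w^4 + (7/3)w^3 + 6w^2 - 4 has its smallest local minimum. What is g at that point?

-4

Critical points: g'(w) = w^3 + 7w^2 + 12w vanishes at w = -4, -3, 0.
Second-derivative test with g''(w) = 3w^2 + 14w + 12: g''(-4) = 4 > 0 ⇒ local minimum; g''(-3) = -3 < 0 ⇒ local maximum; g''(0) = 12 > 0 ⇒ local minimum.
So the smallest local minimum value is g(0) = -4.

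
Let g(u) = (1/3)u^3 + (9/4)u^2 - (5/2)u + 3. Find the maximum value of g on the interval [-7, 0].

361/12

The derivative is u^2 + (9/2)u - 5/2, whose only zero in [-7, 0] is u = -5.
Compare values at every candidate in [-7, 0]: g(-7) = 197/12; g(-5) = 361/12; g(0) = 3.
The maximum over the interval is 361/12, attained at u = -5.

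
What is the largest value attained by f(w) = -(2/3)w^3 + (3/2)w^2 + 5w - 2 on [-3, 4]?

The derivative is -2w^2 + 3w + 5, which vanishes at w = -1 and w = 5/2.
Candidates: f(-3) = 29/2; f(-1) = -29/6; f(5/2) = 227/24; f(4) = -2/3.
The maximum over the interval is 29/2, attained at w = -3.

29/2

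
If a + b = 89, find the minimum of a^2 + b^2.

With a + b = 89, a^2 + b^2 = a^2 + (89 − a)^2.
The derivative 2a − 2(89 − a) = 4a − 178 vanishes at a = 89/2; second derivative 4 > 0, a minimum.
The minimum is 2·(89/2)^2 = 7921/2.

7921/2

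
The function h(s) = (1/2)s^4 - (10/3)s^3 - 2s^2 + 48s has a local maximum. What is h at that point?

153/2

h'(s) = 2s^3 - 10s^2 - 4s + 48. Setting h'(s) = 0 gives s ∈ {-2, 3, 4}.
Second-derivative test with h''(s) = 6s^2 - 20s - 4: h''(-2) = 60 > 0 ⇒ local minimum; h''(3) = -10 < 0 ⇒ local maximum; h''(4) = 12 > 0 ⇒ local minimum.
So the local maximum value is h(3) = 153/2.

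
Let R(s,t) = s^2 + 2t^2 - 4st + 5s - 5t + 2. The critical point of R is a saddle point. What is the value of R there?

-9/8

∂R/∂s = 2s - 4t + 5 = 0 and ∂R/∂t = -4s + 4t - 5 = 0, so (s, t) = (0, 5/4).
The Hessian has R_{ss} = 2, R_{tt} = 4, R_{st} = -4, giving D = -8 < 0, so the point is a saddle point.
R(0, 5/4) = -9/8.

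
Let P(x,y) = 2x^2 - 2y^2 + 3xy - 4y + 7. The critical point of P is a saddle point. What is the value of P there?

∂P/∂x = 4x + 3y = 0 and ∂P/∂y = 3x - 4y - 4 = 0, so (x, y) = (12/25, -16/25).
The Hessian has P_{xx} = 4, P_{yy} = -4, P_{xy} = 3, giving D = -25 < 0, so the point is a saddle point.
P(12/25, -16/25) = 207/25.

207/25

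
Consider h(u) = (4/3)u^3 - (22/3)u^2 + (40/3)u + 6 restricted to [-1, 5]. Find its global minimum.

Differentiating, h'(u) = 4u^2 - (44/3)u + 40/3; which vanishes at u = 5/3 and u = 2.
Evaluating at the critical points and endpoints: h(-1) = -16,  h(5/3) = 1136/81,  h(2) = 14,  h(5) = 56.
So the minimum is h(-1) = -16.

-16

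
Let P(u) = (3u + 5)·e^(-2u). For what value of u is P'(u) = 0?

By the product rule, P'(u) = (-6u - 7)·e^(-2u). Since e^(-2u) > 0, the only critical point is u = -7/6.
P''(-7/6) has the same sign as -6 < 0, so this is a local maximum.
P(-7/6) = (3/2)·e^(7/3) ≈ 15.4684.

-7/6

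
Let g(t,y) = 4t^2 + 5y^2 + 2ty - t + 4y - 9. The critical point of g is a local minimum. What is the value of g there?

-761/76

∂g/∂t = 8t + 2y - 1 = 0 and ∂g/∂y = 2t + 10y + 4 = 0, so (t, y) = (9/38, -17/38).
The Hessian has g_{tt} = 8, g_{yy} = 10, g_{ty} = 2, giving D = 76 > 0 with g_{tt} > 0, so the point is a local minimum.
g(9/38, -17/38) = -761/76.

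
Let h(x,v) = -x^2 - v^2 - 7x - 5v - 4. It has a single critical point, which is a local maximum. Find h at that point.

∂h/∂x = -2x - 7 = 0 and ∂h/∂v = -2v - 5 = 0, so (x, v) = (-7/2, -5/2).
The Hessian has h_{xx} = -2, h_{vv} = -2, h_{xv} = 0, giving D = 4 > 0 with h_{xx} < 0, so the point is a local maximum.
h(-7/2, -5/2) = 29/2.

29/2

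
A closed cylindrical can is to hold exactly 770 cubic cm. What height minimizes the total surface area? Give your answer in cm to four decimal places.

9.9342

With radius r and height h, πr²h = 770 so h = 770/(πr²), and S(r) = 2πr² + 2πrh = 2πr² + 2·770/r.
S'(r) = 4πr − 2·770/r² = 0 ⇒ r³ = 770/(2π), so r ≈ 4.9671 and h = 2r ≈ 9.9342.
S''(r) = 4π + 4·770/r³ > 0, so this is the minimum; S ≈ 465.0593.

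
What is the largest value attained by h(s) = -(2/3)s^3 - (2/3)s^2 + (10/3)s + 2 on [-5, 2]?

52

Differentiating, h'(s) = -2s^2 - (4/3)s + 10/3; which vanishes at s = -5/3 and s = 1.
Compare values at every candidate in [-5, 2]: h(-5) = 52; h(-5/3) = -188/81; h(1) = 4; h(2) = 2/3.
So the maximum is h(-5) = 52.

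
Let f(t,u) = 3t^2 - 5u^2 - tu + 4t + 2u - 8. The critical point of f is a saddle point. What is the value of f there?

-548/61

∂f/∂t = 6t - u + 4 = 0 and ∂f/∂u = -t - 10u + 2 = 0, so (t, u) = (-38/61, 16/61).
The Hessian has f_{tt} = 6, f_{uu} = -10, f_{tu} = -1, giving D = -61 < 0, so the point is a saddle point.
f(-38/61, 16/61) = -548/61.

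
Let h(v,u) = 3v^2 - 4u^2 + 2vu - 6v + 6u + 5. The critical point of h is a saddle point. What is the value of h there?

∂h/∂v = 6v + 2u - 6 = 0 and ∂h/∂u = 2v - 8u + 6 = 0, so (v, u) = (9/13, 12/13).
The Hessian has h_{vv} = 6, h_{uu} = -8, h_{vu} = 2, giving D = -52 < 0, so the point is a saddle point.
h(9/13, 12/13) = 74/13.

74/13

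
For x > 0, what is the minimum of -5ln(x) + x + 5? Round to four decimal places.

R'(x) = -5/x + 1 = 0 gives x = 5.
R''(x) = 5/x², which is positive for x > 0, so this is a local minimum.
R(5) = -5·ln(5) + 5 + 5 ≈ 1.9528.

1.9528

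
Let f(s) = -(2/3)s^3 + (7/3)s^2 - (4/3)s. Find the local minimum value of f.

f'(s) = -2s^2 + (14/3)s - 4/3. Setting f'(s) = 0 gives s ∈ {1/3, 2}.
Second-derivative test with f''(s) = -4s + 14/3: f''(1/3) = 10/3 > 0 ⇒ local minimum; f''(2) = -10/3 < 0 ⇒ local maximum.
So the local minimum value is f(1/3) = -17/81.

-17/81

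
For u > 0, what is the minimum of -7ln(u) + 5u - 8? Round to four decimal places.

-3.3553

h'(u) = -7/u + 5 = 0 gives u = 7/5.
h''(u) = 7/u², which is positive for u > 0, so this is a local minimum.
h(7/5) = -7·ln(7/5) + 7 - 8 ≈ -3.3553.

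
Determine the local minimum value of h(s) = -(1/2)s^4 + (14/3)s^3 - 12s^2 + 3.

h'(s) = -2s^3 + 14s^2 - 24s. Setting h'(s) = 0 gives s ∈ {0, 3, 4}.
h''(s) = -6s^2 + 28s - 24. h''(0) = -24 < 0 ⇒ local maximum; h''(3) = 6 > 0 ⇒ local minimum; h''(4) = -8 < 0 ⇒ local maximum.
So the local minimum value is h(3) = -39/2.

-39/2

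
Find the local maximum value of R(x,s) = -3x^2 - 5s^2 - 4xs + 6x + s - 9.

-237/44

∂R/∂x = -6x - 4s + 6 = 0 and ∂R/∂s = -4x - 10s + 1 = 0, so (x, s) = (14/11, -9/22).
The Hessian has R_{xx} = -6, R_{ss} = -10, R_{xs} = -4, giving D = 44 > 0 with R_{xx} < 0, so the point is a local maximum.
R(14/11, -9/22) = -237/44.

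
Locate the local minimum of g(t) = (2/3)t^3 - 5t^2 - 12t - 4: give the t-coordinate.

6

g'(t) = 2t^2 - 10t - 12 = 0 at t = -1, 6.
Since g''(t) = 4t - 10, we get g''(-1) = -14 < 0 ⇒ local maximum; g''(6) = 14 > 0 ⇒ local minimum.
So the local minimum value is g(6) = -112.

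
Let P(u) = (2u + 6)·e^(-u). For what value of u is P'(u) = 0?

-2

Differentiating with the product rule gives P'(u) = (-2u - 4)·e^(-u). Since e^(-u) > 0, the only critical point is u = -2.
P''(-2) has the same sign as -2 < 0, so this is a local maximum.
P(-2) = (2)·e^(2) ≈ 14.7781.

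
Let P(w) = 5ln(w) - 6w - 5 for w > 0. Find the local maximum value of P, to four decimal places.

P'(w) = 5/w − 6 = 0 gives w = 5/6.
P''(w) = -5/w², which is negative for w > 0, so this is a local maximum.
P(5/6) = 5·ln(5/6) - 5 - 5 ≈ -10.9116.

-10.9116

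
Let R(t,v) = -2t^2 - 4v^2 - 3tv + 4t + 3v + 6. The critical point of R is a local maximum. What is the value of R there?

∂R/∂t = -4t - 3v + 4 = 0 and ∂R/∂v = -3t - 8v + 3 = 0, so (t, v) = (1, 0).
The Hessian has R_{tt} = -4, R_{vv} = -8, R_{tv} = -3, giving D = 23 > 0 with R_{tt} < 0, so the point is a local maximum.
R(1, 0) = 8.

8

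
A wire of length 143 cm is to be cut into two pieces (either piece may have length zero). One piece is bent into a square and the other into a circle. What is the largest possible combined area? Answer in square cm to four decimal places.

Let x be the length used for the square. Square side x/4; circle radius (143−x)/(2π).
A(x) = (x/4)² + π·((143−x)/(2π))² = x²/16 + (143−x)²/(4π) for 0 ≤ x ≤ 143. A'(x) = x/8 − (143−x)/(2π) = 0 gives x = 4·143/(π+4) ≈ 80.0942.
A'' > 0, so the interior critical point is a minimum; the maximum is at an endpoint. A(0) = 1627.2797 and A(143) = 1278.0625, so the largest area is 1627.2797.

1627.2797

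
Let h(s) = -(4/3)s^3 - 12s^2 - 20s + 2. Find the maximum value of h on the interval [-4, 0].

34/3

Differentiating, h'(s) = -4s^2 - 24s - 20; whose only zero in [-4, 0] is s = -1.
Candidates: h(-4) = -74/3, h(-1) = 34/3, h(0) = 2.
The maximum over the interval is 34/3, attained at s = -1.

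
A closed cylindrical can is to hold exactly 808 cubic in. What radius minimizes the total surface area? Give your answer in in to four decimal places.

5.0475

With radius r and height h, πr²h = 808 so h = 808/(πr²), and S(r) = 2πr² + 2πrh = 2πr² + 2·808/r.
S'(r) = 4πr − 2·808/r² = 0 ⇒ r³ = 808/(2π), so r ≈ 5.0475 and h = 2r ≈ 10.0950.
S''(r) = 4π + 4·808/r³ > 0, so this is the minimum; S ≈ 480.2368.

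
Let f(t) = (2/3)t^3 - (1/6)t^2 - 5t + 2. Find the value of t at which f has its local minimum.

5/3

f'(t) = 2t^2 - (1/3)t - 5 = 0 at t = -3/2, 5/3.
Since f''(t) = 4t - 1/3, we get f''(-3/2) = -19/3 < 0 ⇒ local maximum; f''(5/3) = 19/3 > 0 ⇒ local minimum.
So the local minimum value is f(5/3) = -601/162.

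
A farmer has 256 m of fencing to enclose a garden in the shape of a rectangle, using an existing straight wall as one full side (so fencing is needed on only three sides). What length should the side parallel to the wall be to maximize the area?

Let the sides perpendicular to the wall have length x and the parallel side y, so 2x + y = 256 and the area is A = xy = x(256 − 2x).
A'(x) = 256 − 4x = 0 gives x = 64, and A''(x) = −4 < 0 confirms a maximum.
Then y = 256 − 2·64 = 128 and A = 8192.

128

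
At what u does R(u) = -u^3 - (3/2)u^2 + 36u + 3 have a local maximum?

3

R'(u) = -3u^2 - 3u + 36 = 0 at u = -4, 3.
R''(u) = -6u - 3. R''(-4) = 21 > 0 ⇒ local minimum; R''(3) = -21 < 0 ⇒ local maximum.
Thus R has its local maximum at u = 3, with value 141/2.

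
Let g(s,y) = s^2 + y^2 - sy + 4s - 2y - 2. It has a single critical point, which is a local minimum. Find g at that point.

∂g/∂s = 2s - y + 4 = 0 and ∂g/∂y = -s + 2y - 2 = 0, so (s, y) = (-2, 0).
The Hessian has g_{ss} = 2, g_{yy} = 2, g_{sy} = -1, giving D = 3 > 0 with g_{ss} > 0, so the point is a local minimum.
g(-2, 0) = -6.

-6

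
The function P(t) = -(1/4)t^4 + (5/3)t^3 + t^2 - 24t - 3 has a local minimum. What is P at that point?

-165/4

Critical points: P'(t) = -t^3 + 5t^2 + 2t - 24 vanishes at t = -2, 3, 4.
Second-derivative test with P''(t) = -3t^2 + 10t + 2: P''(-2) = -30 < 0 ⇒ local maximum; P''(3) = 5 > 0 ⇒ local minimum; P''(4) = -6 < 0 ⇒ local maximum.
The local minimum is P(3) = -165/4.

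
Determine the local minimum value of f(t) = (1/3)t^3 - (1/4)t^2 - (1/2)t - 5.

-65/12

Critical points: f'(t) = t^2 - (1/2)t - 1/2 vanishes at t = -1/2, 1.
Second-derivative test with f''(t) = 2t - 1/2: f''(-1/2) = -3/2 < 0 ⇒ local maximum; f''(1) = 3/2 > 0 ⇒ local minimum.
So the local minimum value is f(1) = -65/12.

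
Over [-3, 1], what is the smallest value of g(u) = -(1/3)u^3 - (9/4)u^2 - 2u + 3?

-9/4

g'(u) = -u^2 - (9/2)u - 2, whose only zero in [-3, 1] is u = -1/2.
Evaluating at the critical points and endpoints: g(-3) = -9/4, g(-1/2) = 167/48, g(1) = -19/12.
So the minimum is g(-3) = -9/4.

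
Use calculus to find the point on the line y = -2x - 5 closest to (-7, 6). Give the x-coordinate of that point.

Minimize D(x)^2 = (x + 7)^2 + (-2x - 11)^2.
d/dx[D^2] = 2(x + 7) + 2·(-2)·(-2x - 11) = 0 ⇒ x = -29/5.
Then y = 33/5 and the distance is √(9/5) ≈ 1.3416.

-29/5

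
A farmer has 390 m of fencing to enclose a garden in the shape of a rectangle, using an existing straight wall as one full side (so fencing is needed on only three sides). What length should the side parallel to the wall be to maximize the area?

Let the sides perpendicular to the wall have length x and the parallel side y, so 2x + y = 390 and the area is A = xy = x(390 − 2x).
A'(x) = 390 − 4x = 0 gives x = 195/2, and A''(x) = −4 < 0 confirms a maximum.
Then y = 390 − 2·195/2 = 195 and A = 38025/2.

195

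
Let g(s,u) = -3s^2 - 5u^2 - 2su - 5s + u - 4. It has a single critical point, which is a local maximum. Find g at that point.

-43/28

∂g/∂s = -6s - 2u - 5 = 0 and ∂g/∂u = -2s - 10u + 1 = 0, so (s, u) = (-13/14, 2/7).
The Hessian has g_{ss} = -6, g_{uu} = -10, g_{su} = -2, giving D = 56 > 0 with g_{ss} < 0, so the point is a local maximum.
g(-13/14, 2/7) = -43/28.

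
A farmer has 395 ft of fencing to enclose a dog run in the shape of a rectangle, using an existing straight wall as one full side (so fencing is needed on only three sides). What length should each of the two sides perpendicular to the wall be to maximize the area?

Let the sides perpendicular to the wall have length x and the parallel side y, so 2x + y = 395 and the area is A = xy = x(395 − 2x).
A'(x) = 395 − 4x = 0 gives x = 395/4, and A''(x) = −4 < 0 confirms a maximum.
Then y = 395 − 2·395/4 = 395/2 and A = 156025/8.

395/4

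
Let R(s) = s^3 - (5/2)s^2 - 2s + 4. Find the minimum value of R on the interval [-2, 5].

Differentiating, R'(s) = 3s^2 - 5s - 2; which vanishes at s = -1/3 and s = 2.
Candidates: R(-2) = -10,  R(-1/3) = 235/54,  R(2) = -2,  R(5) = 113/2.
Hence the absolute minimum is -10 at s = -2.

-10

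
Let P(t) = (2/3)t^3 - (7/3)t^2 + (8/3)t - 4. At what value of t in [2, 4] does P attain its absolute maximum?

Differentiating, P'(t) = 2t^2 - (14/3)t + 8/3; which has no zeros in [2, 4].
Compare values at every candidate in [2, 4]: P(2) = -8/3; P(4) = 12.
The maximum over the interval is 12, attained at t = 4.

4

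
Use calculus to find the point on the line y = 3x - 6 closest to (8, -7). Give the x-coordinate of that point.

Minimize D(x)^2 = (x - 8)^2 + (3x + 1)^2.
d/dx[D^2] = 2(x - 8) + 2·3·(3x + 1) = 0 ⇒ x = 1/2.
Then y = -9/2 and the distance is √(125/2) ≈ 7.9057.

1/2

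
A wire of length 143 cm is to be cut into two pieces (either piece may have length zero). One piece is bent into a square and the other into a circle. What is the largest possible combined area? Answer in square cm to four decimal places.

Let x be the length used for the square. Square side x/4; circle radius (143−x)/(2π).
A(x) = (x/4)² + π·((143−x)/(2π))² = x²/16 + (143−x)²/(4π) for 0 ≤ x ≤ 143. A'(x) = x/8 − (143−x)/(2π) = 0 gives x = 4·143/(π+4) ≈ 80.0942.
A'' > 0, so the interior critical point is a minimum; the maximum is at an endpoint. A(0) = 1627.2797 and A(143) = 1278.0625, so the largest area is 1627.2797.

1627.2797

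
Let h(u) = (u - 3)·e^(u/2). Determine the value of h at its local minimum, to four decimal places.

-3.2974

h'(u) = 1·e^(u/2) + (u - 3)·(1/2)·e^(u/2) = ((1/2)u - 1/2)·e^(u/2). Since e^(u/2) > 0, the only critical point is u = 1.
h''(1) has the same sign as 1/2 > 0, so this is a local minimum.
h(1) = (-2)·e^(1/2) ≈ -3.2974.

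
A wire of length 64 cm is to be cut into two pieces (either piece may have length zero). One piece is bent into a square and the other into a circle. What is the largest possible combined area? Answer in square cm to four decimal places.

Let x be the length used for the square. Square side x/4; circle radius (64−x)/(2π).
A(x) = (x/4)² + π·((64−x)/(2π))² = x²/16 + (64−x)²/(4π) for 0 ≤ x ≤ 64. A'(x) = x/8 − (64−x)/(2π) = 0 gives x = 4·64/(π+4) ≈ 35.8463.
A'' > 0, so the interior critical point is a minimum; the maximum is at an endpoint. A(0) = 325.9493 and A(64) = 256.0000, so the largest area is 325.9493.

325.9493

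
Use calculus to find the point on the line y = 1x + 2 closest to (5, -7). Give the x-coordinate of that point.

Minimize D(x)^2 = (x - 5)^2 + (x + 9)^2.
d/dx[D^2] = 2(x - 5) + 2·1·(x + 9) = 0 ⇒ x = -2.
Then y = 0 and the distance is √(98) ≈ 9.8995.

-2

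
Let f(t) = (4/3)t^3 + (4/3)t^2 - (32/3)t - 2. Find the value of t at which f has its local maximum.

-2

f'(t) = 4t^2 + (8/3)t - 32/3 = 0 at t = -2, 4/3.
Since f''(t) = 8t + 8/3, we get f''(-2) = -40/3 < 0 ⇒ local maximum; f''(4/3) = 40/3 > 0 ⇒ local minimum.
The local maximum is f(-2) = 14.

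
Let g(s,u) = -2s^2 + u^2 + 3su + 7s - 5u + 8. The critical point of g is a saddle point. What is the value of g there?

240/17

∂g/∂s = -4s + 3u + 7 = 0 and ∂g/∂u = 3s + 2u - 5 = 0, so (s, u) = (29/17, -1/17).
The Hessian has g_{ss} = -4, g_{uu} = 2, g_{su} = 3, giving D = -17 < 0, so the point is a saddle point.
g(29/17, -1/17) = 240/17.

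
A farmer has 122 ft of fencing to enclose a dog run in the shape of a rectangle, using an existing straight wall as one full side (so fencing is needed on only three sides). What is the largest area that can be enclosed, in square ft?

Let the sides perpendicular to the wall have length x and the parallel side y, so 2x + y = 122 and the area is A = xy = x(122 − 2x).
A'(x) = 122 − 4x = 0 gives x = 61/2, and A''(x) = −4 < 0 confirms a maximum.
Then y = 122 − 2·61/2 = 61 and A = 3721/2.

3721/2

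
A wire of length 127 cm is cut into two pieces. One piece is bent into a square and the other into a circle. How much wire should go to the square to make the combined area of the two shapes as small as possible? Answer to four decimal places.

Let x be the length used for the square. Square side x/4; circle radius (127−x)/(2π).
A(x) = (x/4)² + π·((127−x)/(2π))² = x²/16 + (127−x)²/(4π) for 0 ≤ x ≤ 127. A'(x) = x/8 − (127−x)/(2π) = 0 gives x = 4·127/(π+4) ≈ 71.1326.
A'' = 1/8 + 1/(2π) > 0, so this gives the minimum combined area; x ≈ 71.1326 cm to the square.

71.1326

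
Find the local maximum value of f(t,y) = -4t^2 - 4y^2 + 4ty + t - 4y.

13/12

∂f/∂t = -8t + 4y + 1 = 0 and ∂f/∂y = 4t - 8y - 4 = 0, so (t, y) = (-1/6, -7/12).
The Hessian has f_{tt} = -8, f_{yy} = -8, f_{ty} = 4, giving D = 48 > 0 with f_{tt} < 0, so the point is a local maximum.
f(-1/6, -7/12) = 13/12.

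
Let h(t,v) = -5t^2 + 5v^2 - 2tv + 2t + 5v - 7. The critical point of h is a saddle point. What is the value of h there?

-813/104

∂h/∂t = -10t - 2v + 2 = 0 and ∂h/∂v = -2t + 10v + 5 = 0, so (t, v) = (15/52, -23/52).
The Hessian has h_{tt} = -10, h_{vv} = 10, h_{tv} = -2, giving D = -104 < 0, so the point is a saddle point.
h(15/52, -23/52) = -813/104.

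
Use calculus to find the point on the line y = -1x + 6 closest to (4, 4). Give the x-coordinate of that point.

3

Minimize D(x)^2 = (x - 4)^2 + (-x + 2)^2.
d/dx[D^2] = 2(x - 4) + 2·(-1)·(-x + 2) = 0 ⇒ x = 3.
Then y = 3 and the distance is √(2) ≈ 1.4142.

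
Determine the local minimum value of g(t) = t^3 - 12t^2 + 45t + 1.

g'(t) = 3t^2 - 24t + 45 = 0 at t = 3, 5.
Since g''(t) = 6t - 24, we get g''(3) = -6 < 0 ⇒ local maximum; g''(5) = 6 > 0 ⇒ local minimum.
Thus g has its local minimum at t = 5, with value 51.

51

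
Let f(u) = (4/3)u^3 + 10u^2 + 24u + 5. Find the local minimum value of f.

Critical points: f'(u) = 4u^2 + 20u + 24 vanishes at u = -3, -2.
Since f''(u) = 8u + 20, we get f''(-3) = -4 < 0 ⇒ local maximum; f''(-2) = 4 > 0 ⇒ local minimum.
The local minimum is f(-2) = -41/3.

-41/3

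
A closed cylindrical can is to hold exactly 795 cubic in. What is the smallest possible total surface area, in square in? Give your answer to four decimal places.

475.0718

With radius r and height h, πr²h = 795 so h = 795/(πr²), and S(r) = 2πr² + 2πrh = 2πr² + 2·795/r.
S'(r) = 4πr − 2·795/r² = 0 ⇒ r³ = 795/(2π), so r ≈ 5.0203 and h = 2r ≈ 10.0406.
S''(r) = 4π + 4·795/r³ > 0, so this is the minimum; S ≈ 475.0718.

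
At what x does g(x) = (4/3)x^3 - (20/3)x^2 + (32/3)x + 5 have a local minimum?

g'(x) = 4x^2 - (40/3)x + 32/3. Setting g'(x) = 0 gives x ∈ {4/3, 2}.
Second-derivative test with g''(x) = 8x - 40/3: g''(4/3) = -8/3 < 0 ⇒ local maximum; g''(2) = 8/3 > 0 ⇒ local minimum.
The local minimum is g(2) = 31/3.

2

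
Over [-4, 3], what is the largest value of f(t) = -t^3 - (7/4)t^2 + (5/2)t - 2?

24

Differentiating, f'(t) = -3t^2 - (7/2)t + 5/2; which vanishes at t = -5/3 and t = 1/2.
Compare values at every candidate in [-4, 3]: f(-4) = 24; f(-5/3) = -691/108; f(1/2) = -21/16; f(3) = -149/4.
So the maximum is f(-4) = 24.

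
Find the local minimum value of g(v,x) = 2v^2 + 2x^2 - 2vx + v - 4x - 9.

∂g/∂v = 4v - 2x + 1 = 0 and ∂g/∂x = -2v + 4x - 4 = 0, so (v, x) = (1/3, 7/6).
The Hessian has g_{vv} = 4, g_{xx} = 4, g_{vx} = -2, giving D = 12 > 0 with g_{vv} > 0, so the point is a local minimum.
g(1/3, 7/6) = -67/6.

-67/6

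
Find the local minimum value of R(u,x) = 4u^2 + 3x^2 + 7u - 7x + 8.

41/48

∂R/∂u = 8u + 7 = 0 and ∂R/∂x = 6x - 7 = 0, so (u, x) = (-7/8, 7/6).
The Hessian has R_{uu} = 8, R_{xx} = 6, R_{ux} = 0, giving D = 48 > 0 with R_{uu} > 0, so the point is a local minimum.
R(-7/8, 7/6) = 41/48.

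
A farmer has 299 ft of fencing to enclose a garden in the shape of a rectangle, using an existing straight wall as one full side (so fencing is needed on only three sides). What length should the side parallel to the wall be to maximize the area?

299/2

Let the sides perpendicular to the wall have length x and the parallel side y, so 2x + y = 299 and the area is A = xy = x(299 − 2x).
A'(x) = 299 − 4x = 0 gives x = 299/4, and A''(x) = −4 < 0 confirms a maximum.
Then y = 299 − 2·299/4 = 299/2 and A = 89401/8.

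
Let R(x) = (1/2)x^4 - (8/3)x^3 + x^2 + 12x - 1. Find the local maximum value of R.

Critical points: R'(x) = 2x^3 - 8x^2 + 2x + 12 vanishes at x = -1, 2, 3.
R''(x) = 6x^2 - 16x + 2. R''(-1) = 24 > 0 ⇒ local minimum; R''(2) = -6 < 0 ⇒ local maximum; R''(3) = 8 > 0 ⇒ local minimum.
So the local maximum value is R(2) = 41/3.

41/3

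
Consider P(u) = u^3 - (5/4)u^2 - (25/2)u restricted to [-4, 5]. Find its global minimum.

-34

Differentiating, P'(u) = 3u^2 - (5/2)u - 25/2; which vanishes at u = -5/3 and u = 5/2.
Evaluating at the critical points and endpoints: P(-4) = -34,  P(-5/3) = 1375/108,  P(5/2) = -375/16,  P(5) = 125/4.
The minimum over the interval is -34, attained at u = -4.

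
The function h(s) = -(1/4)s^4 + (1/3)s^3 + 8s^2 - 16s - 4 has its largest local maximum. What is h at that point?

308/3

Critical points: h'(s) = -s^3 + s^2 + 16s - 16 vanishes at s = -4, 1, 4.
h''(s) = -3s^2 + 2s + 16. h''(-4) = -40 < 0 ⇒ local maximum; h''(1) = 15 > 0 ⇒ local minimum; h''(4) = -24 < 0 ⇒ local maximum.
Thus h has its largest local maximum at s = -4, with value 308/3.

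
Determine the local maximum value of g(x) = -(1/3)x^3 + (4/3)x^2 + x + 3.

9

Critical points: g'(x) = -x^2 + (8/3)x + 1 vanishes at x = -1/3, 3.
g''(x) = -2x + 8/3. g''(-1/3) = 10/3 > 0 ⇒ local minimum; g''(3) = -10/3 < 0 ⇒ local maximum.
So the local maximum value is g(3) = 9.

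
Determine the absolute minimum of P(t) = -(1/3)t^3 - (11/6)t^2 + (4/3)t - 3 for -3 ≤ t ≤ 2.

-29/2

The derivative is -t^2 - (11/3)t + 4/3, whose only zero in [-3, 2] is t = 1/3.
Evaluating at the critical points and endpoints: P(-3) = -29/2; P(1/3) = -449/162; P(2) = -31/3.
Hence the absolute minimum is -29/2 at t = -3.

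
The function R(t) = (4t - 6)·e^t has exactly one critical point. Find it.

By the product rule, R'(t) = (4t - 2)·e^t. Since e^t > 0, the only critical point is t = 1/2.
R''(1/2) has the same sign as 4 > 0, so this is a local minimum.
R(1/2) = (-4)·e^(1/2) ≈ -6.5949.

1/2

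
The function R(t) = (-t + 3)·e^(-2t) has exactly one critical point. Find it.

By the product rule, R'(t) = (2t - 7)·e^(-2t). Since e^(-2t) > 0, the only critical point is t = 7/2.
R''(7/2) has the same sign as 2 > 0, so this is a local minimum.
R(7/2) = (-1/2)·e^(-7) ≈ -0.0005.

7/2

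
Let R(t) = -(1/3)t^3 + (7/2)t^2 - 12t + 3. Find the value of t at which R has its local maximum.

R'(t) = -t^2 + 7t - 12 = 0 at t = 3, 4.
Second-derivative test with R''(t) = -2t + 7: R''(3) = 1 > 0 ⇒ local minimum; R''(4) = -1 < 0 ⇒ local maximum.
Thus R has its local maximum at t = 4, with value -31/3.

4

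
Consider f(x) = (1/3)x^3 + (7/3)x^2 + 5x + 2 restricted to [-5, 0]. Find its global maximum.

The derivative is x^2 + (14/3)x + 5, which vanishes at x = -3 and x = -5/3.
Candidates: f(-5) = -19/3; f(-3) = -1; f(-5/3) = -113/81; f(0) = 2.
So the maximum is f(0) = 2.

2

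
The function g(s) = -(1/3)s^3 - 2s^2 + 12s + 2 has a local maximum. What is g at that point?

46/3

g'(s) = -s^2 - 4s + 12 = 0 at s = -6, 2.
Second-derivative test with g''(s) = -2s - 4: g''(-6) = 8 > 0 ⇒ local minimum; g''(2) = -8 < 0 ⇒ local maximum.
The local maximum is g(2) = 46/3.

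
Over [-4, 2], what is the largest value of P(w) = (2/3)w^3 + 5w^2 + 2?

118/3

The derivative is 2w^2 + 10w, whose only zero in [-4, 2] is w = 0.
Evaluating at the critical points and endpoints: P(-4) = 118/3,  P(0) = 2,  P(2) = 82/3.
The maximum over the interval is 118/3, attained at w = -4.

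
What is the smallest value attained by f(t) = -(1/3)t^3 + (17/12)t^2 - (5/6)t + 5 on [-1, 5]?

f'(t) = -t^2 + (17/6)t - 5/6, which vanishes at t = 1/3 and t = 5/2.
Compare values at every candidate in [-1, 5]: f(-1) = 91/12,  f(1/3) = 1577/324,  f(5/2) = 105/16,  f(5) = -65/12.
The minimum over the interval is -65/12, attained at t = 5.

-65/12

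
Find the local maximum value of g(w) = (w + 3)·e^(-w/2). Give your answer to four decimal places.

g'(w) = 1·e^(-w/2) + (w + 3)·(-1/2)·e^(-w/2) = (-(1/2)w - 1/2)·e^(-w/2). Since e^(-w/2) > 0, the only critical point is w = -1.
g''(-1) has the same sign as -1/2 < 0, so this is a local maximum.
g(-1) = (2)·e^(1/2) ≈ 3.2974.

3.2974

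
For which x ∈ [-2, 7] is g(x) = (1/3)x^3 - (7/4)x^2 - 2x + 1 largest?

g'(x) = x^2 - (7/2)x - 2, which vanishes at x = -1/2 and x = 4.
Compare values at every candidate in [-2, 7]: g(-2) = -14/3, g(-1/2) = 73/48, g(4) = -41/3, g(7) = 187/12.
Hence the absolute maximum is 187/12 at x = 7.

7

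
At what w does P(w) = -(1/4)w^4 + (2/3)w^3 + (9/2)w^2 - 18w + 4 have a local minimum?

P'(w) = -w^3 + 2w^2 + 9w - 18 = 0 at w = -3, 2, 3.
P''(w) = -3w^2 + 4w + 9. P''(-3) = -30 < 0 ⇒ local maximum; P''(2) = 5 > 0 ⇒ local minimum; P''(3) = -6 < 0 ⇒ local maximum.
The local minimum is P(2) = -38/3.

2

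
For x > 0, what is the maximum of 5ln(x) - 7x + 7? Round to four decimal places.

0.3176

h'(x) = 5/x − 7 = 0 gives x = 5/7.
h''(x) = -5/x², which is negative for x > 0, so this is a local maximum.
h(5/7) = 5·ln(5/7) - 5 + 7 ≈ 0.3176.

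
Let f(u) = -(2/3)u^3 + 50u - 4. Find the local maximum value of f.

Critical points: f'(u) = -2u^2 + 50 vanishes at u = -5, 5.
Second-derivative test with f''(u) = -4u: f''(-5) = 20 > 0 ⇒ local minimum; f''(5) = -20 < 0 ⇒ local maximum.
Thus f has its local maximum at u = 5, with value 488/3.

488/3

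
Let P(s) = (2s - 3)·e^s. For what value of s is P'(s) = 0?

1/2

P'(s) = 2·e^s + (2s - 3)·1·e^s = (2s - 1)·e^s. Since e^s > 0, the only critical point is s = 1/2.
P''(1/2) has the same sign as 2 > 0, so this is a local minimum.
P(1/2) = (-2)·e^(1/2) ≈ -3.2974.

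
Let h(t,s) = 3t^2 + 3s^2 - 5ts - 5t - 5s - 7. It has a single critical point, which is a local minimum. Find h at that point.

∂h/∂t = 6t - 5s - 5 = 0 and ∂h/∂s = -5t + 6s - 5 = 0, so (t, s) = (5, 5).
The Hessian has h_{tt} = 6, h_{ss} = 6, h_{ts} = -5, giving D = 11 > 0 with h_{tt} > 0, so the point is a local minimum.
h(5, 5) = -32.

-32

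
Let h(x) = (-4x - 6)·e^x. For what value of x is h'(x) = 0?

By the product rule, h'(x) = (-4x - 10)·e^x. Since e^x > 0, the only critical point is x = -5/2.
h''(-5/2) has the same sign as -4 < 0, so this is a local maximum.
h(-5/2) = (4)·e^(-5/2) ≈ 0.3283.

-5/2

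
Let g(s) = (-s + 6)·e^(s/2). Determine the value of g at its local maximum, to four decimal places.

14.7781

g'(s) = (-1)·e^(s/2) + (-s + 6)·(1/2)·e^(s/2) = (-(1/2)s + 2)·e^(s/2). Since e^(s/2) > 0, the only critical point is s = 4.
g''(4) has the same sign as -1/2 < 0, so this is a local maximum.
g(4) = (2)·e^(2) ≈ 14.7781.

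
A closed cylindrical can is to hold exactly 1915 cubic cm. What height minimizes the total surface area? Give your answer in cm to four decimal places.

With radius r and height h, πr²h = 1915 so h = 1915/(πr²), and S(r) = 2πr² + 2πrh = 2πr² + 2·1915/r.
S'(r) = 4πr − 2·1915/r² = 0 ⇒ r³ = 1915/(2π), so r ≈ 6.7297 and h = 2r ≈ 13.4594.
S''(r) = 4π + 4·1915/r³ > 0, so this is the minimum; S ≈ 853.6773.

13.4594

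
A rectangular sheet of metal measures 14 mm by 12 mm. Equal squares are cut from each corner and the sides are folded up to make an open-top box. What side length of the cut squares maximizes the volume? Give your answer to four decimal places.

2.1475

With cut size x, the volume is V(x) = x(14 − 2x)(12 − 2x) for 0 < x < 6.
V'(x) = 12x^2 − 104x + 168. Setting V'(x) = 0 gives x ≈ 2.1475 (the root in (0, 6)).
V''(x) = 24x − 104 is negative there, so this is the maximum; V ≈ 160.5837.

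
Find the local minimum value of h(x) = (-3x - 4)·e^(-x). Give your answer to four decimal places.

Differentiating with the product rule gives h'(x) = (3x + 1)·e^(-x). Since e^(-x) > 0, the only critical point is x = -1/3.
h''(-1/3) has the same sign as 3 > 0, so this is a local minimum.
h(-1/3) = (-3)·e^(1/3) ≈ -4.1868.

-4.1868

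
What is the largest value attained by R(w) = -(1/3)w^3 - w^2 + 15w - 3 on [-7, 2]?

Differentiating, R'(w) = -w^2 - 2w + 15; whose only zero in [-7, 2] is w = -5.
Compare values at every candidate in [-7, 2]: R(-7) = -128/3; R(-5) = -184/3; R(2) = 61/3.
Hence the absolute maximum is 61/3 at w = 2.

61/3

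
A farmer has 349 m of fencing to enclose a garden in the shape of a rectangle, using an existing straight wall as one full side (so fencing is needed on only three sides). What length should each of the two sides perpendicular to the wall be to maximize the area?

Let the sides perpendicular to the wall have length x and the parallel side y, so 2x + y = 349 and the area is A = xy = x(349 − 2x).
A'(x) = 349 − 4x = 0 gives x = 349/4, and A''(x) = −4 < 0 confirms a maximum.
Then y = 349 − 2·349/4 = 349/2 and A = 121801/8.

349/4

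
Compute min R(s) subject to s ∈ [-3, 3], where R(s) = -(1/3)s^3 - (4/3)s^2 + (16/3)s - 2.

Differentiating, R'(s) = -s^2 - (8/3)s + 16/3; whose only zero in [-3, 3] is s = 4/3.
Evaluating at the critical points and endpoints: R(-3) = -21; R(4/3) = 158/81; R(3) = -7.
The minimum over the interval is -21, attained at s = -3.

-21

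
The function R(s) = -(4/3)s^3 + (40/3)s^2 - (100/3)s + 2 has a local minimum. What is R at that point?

-1838/81

R'(s) = -4s^2 + (80/3)s - 100/3 = 0 at s = 5/3, 5.
Since R''(s) = -8s + 80/3, we get R''(5/3) = 40/3 > 0 ⇒ local minimum; R''(5) = -40/3 < 0 ⇒ local maximum.
The local minimum is R(5/3) = -1838/81.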